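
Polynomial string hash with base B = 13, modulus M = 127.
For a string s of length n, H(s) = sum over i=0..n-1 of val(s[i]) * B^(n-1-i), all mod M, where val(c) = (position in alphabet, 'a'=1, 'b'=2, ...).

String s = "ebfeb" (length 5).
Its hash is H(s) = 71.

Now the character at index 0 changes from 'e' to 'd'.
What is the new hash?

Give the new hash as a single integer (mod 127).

val('e') = 5, val('d') = 4
Position k = 0, exponent = n-1-k = 4
B^4 mod M = 13^4 mod 127 = 113
Delta = (4 - 5) * 113 mod 127 = 14
New hash = (71 + 14) mod 127 = 85

Answer: 85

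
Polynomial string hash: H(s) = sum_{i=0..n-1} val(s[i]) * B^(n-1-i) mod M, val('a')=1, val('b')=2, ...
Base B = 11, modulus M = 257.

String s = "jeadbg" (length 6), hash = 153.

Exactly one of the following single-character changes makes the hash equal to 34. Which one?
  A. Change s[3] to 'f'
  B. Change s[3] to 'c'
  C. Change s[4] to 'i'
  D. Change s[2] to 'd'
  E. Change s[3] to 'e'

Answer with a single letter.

Option A: s[3]='d'->'f', delta=(6-4)*11^2 mod 257 = 242, hash=153+242 mod 257 = 138
Option B: s[3]='d'->'c', delta=(3-4)*11^2 mod 257 = 136, hash=153+136 mod 257 = 32
Option C: s[4]='b'->'i', delta=(9-2)*11^1 mod 257 = 77, hash=153+77 mod 257 = 230
Option D: s[2]='a'->'d', delta=(4-1)*11^3 mod 257 = 138, hash=153+138 mod 257 = 34 <-- target
Option E: s[3]='d'->'e', delta=(5-4)*11^2 mod 257 = 121, hash=153+121 mod 257 = 17

Answer: D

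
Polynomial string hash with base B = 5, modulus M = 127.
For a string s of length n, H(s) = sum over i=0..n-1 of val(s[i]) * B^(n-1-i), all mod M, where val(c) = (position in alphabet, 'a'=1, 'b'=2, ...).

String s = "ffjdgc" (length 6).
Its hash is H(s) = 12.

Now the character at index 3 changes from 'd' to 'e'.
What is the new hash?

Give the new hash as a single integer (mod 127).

Answer: 37

Derivation:
val('d') = 4, val('e') = 5
Position k = 3, exponent = n-1-k = 2
B^2 mod M = 5^2 mod 127 = 25
Delta = (5 - 4) * 25 mod 127 = 25
New hash = (12 + 25) mod 127 = 37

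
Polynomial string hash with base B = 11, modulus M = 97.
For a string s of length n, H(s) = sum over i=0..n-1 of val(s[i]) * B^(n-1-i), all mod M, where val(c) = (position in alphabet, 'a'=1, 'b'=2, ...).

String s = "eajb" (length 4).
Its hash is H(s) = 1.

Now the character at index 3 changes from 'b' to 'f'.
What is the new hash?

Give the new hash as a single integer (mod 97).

val('b') = 2, val('f') = 6
Position k = 3, exponent = n-1-k = 0
B^0 mod M = 11^0 mod 97 = 1
Delta = (6 - 2) * 1 mod 97 = 4
New hash = (1 + 4) mod 97 = 5

Answer: 5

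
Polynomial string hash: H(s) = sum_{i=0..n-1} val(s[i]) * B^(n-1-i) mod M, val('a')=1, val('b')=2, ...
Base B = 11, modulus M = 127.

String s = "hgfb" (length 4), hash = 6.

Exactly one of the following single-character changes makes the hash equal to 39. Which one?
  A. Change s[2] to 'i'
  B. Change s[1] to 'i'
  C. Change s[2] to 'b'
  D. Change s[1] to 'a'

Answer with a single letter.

Option A: s[2]='f'->'i', delta=(9-6)*11^1 mod 127 = 33, hash=6+33 mod 127 = 39 <-- target
Option B: s[1]='g'->'i', delta=(9-7)*11^2 mod 127 = 115, hash=6+115 mod 127 = 121
Option C: s[2]='f'->'b', delta=(2-6)*11^1 mod 127 = 83, hash=6+83 mod 127 = 89
Option D: s[1]='g'->'a', delta=(1-7)*11^2 mod 127 = 36, hash=6+36 mod 127 = 42

Answer: A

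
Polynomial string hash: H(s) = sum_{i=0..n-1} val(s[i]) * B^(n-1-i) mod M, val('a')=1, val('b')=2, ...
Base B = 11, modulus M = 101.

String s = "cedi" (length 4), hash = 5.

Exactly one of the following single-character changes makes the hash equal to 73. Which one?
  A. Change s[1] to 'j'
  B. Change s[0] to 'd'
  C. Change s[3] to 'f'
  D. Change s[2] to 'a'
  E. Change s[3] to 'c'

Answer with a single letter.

Answer: D

Derivation:
Option A: s[1]='e'->'j', delta=(10-5)*11^2 mod 101 = 100, hash=5+100 mod 101 = 4
Option B: s[0]='c'->'d', delta=(4-3)*11^3 mod 101 = 18, hash=5+18 mod 101 = 23
Option C: s[3]='i'->'f', delta=(6-9)*11^0 mod 101 = 98, hash=5+98 mod 101 = 2
Option D: s[2]='d'->'a', delta=(1-4)*11^1 mod 101 = 68, hash=5+68 mod 101 = 73 <-- target
Option E: s[3]='i'->'c', delta=(3-9)*11^0 mod 101 = 95, hash=5+95 mod 101 = 100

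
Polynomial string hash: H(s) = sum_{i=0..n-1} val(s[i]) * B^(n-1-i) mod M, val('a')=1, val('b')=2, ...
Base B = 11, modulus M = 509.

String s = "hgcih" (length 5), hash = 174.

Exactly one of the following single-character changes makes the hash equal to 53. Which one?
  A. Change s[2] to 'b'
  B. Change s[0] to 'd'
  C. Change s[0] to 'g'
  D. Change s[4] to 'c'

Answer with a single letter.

Option A: s[2]='c'->'b', delta=(2-3)*11^2 mod 509 = 388, hash=174+388 mod 509 = 53 <-- target
Option B: s[0]='h'->'d', delta=(4-8)*11^4 mod 509 = 480, hash=174+480 mod 509 = 145
Option C: s[0]='h'->'g', delta=(7-8)*11^4 mod 509 = 120, hash=174+120 mod 509 = 294
Option D: s[4]='h'->'c', delta=(3-8)*11^0 mod 509 = 504, hash=174+504 mod 509 = 169

Answer: A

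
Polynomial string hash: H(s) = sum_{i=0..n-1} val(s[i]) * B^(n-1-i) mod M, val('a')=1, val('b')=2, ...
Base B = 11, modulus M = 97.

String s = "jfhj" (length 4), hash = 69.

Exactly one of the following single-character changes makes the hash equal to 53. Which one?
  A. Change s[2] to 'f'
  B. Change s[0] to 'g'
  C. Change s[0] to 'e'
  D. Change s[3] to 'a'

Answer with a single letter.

Option A: s[2]='h'->'f', delta=(6-8)*11^1 mod 97 = 75, hash=69+75 mod 97 = 47
Option B: s[0]='j'->'g', delta=(7-10)*11^3 mod 97 = 81, hash=69+81 mod 97 = 53 <-- target
Option C: s[0]='j'->'e', delta=(5-10)*11^3 mod 97 = 38, hash=69+38 mod 97 = 10
Option D: s[3]='j'->'a', delta=(1-10)*11^0 mod 97 = 88, hash=69+88 mod 97 = 60

Answer: B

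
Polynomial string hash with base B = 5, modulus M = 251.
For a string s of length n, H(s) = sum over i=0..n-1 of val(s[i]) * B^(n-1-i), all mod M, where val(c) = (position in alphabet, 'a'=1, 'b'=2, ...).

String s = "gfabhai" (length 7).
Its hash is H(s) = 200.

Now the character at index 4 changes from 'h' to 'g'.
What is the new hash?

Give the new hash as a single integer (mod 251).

val('h') = 8, val('g') = 7
Position k = 4, exponent = n-1-k = 2
B^2 mod M = 5^2 mod 251 = 25
Delta = (7 - 8) * 25 mod 251 = 226
New hash = (200 + 226) mod 251 = 175

Answer: 175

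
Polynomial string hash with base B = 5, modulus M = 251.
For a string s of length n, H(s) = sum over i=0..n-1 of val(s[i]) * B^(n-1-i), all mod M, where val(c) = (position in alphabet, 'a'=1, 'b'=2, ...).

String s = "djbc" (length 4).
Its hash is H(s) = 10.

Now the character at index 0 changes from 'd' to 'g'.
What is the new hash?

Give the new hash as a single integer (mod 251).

Answer: 134

Derivation:
val('d') = 4, val('g') = 7
Position k = 0, exponent = n-1-k = 3
B^3 mod M = 5^3 mod 251 = 125
Delta = (7 - 4) * 125 mod 251 = 124
New hash = (10 + 124) mod 251 = 134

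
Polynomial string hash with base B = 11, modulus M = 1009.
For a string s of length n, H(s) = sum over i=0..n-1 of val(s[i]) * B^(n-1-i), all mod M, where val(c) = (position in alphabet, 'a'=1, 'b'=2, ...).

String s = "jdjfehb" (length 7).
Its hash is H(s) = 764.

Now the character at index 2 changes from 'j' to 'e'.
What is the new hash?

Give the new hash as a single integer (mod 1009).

Answer: 207

Derivation:
val('j') = 10, val('e') = 5
Position k = 2, exponent = n-1-k = 4
B^4 mod M = 11^4 mod 1009 = 515
Delta = (5 - 10) * 515 mod 1009 = 452
New hash = (764 + 452) mod 1009 = 207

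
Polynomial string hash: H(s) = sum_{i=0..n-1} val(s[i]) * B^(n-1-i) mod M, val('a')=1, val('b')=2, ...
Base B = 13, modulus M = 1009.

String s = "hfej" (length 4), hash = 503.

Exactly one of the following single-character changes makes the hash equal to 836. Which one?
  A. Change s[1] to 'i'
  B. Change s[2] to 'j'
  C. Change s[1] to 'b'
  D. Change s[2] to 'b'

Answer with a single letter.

Option A: s[1]='f'->'i', delta=(9-6)*13^2 mod 1009 = 507, hash=503+507 mod 1009 = 1
Option B: s[2]='e'->'j', delta=(10-5)*13^1 mod 1009 = 65, hash=503+65 mod 1009 = 568
Option C: s[1]='f'->'b', delta=(2-6)*13^2 mod 1009 = 333, hash=503+333 mod 1009 = 836 <-- target
Option D: s[2]='e'->'b', delta=(2-5)*13^1 mod 1009 = 970, hash=503+970 mod 1009 = 464

Answer: C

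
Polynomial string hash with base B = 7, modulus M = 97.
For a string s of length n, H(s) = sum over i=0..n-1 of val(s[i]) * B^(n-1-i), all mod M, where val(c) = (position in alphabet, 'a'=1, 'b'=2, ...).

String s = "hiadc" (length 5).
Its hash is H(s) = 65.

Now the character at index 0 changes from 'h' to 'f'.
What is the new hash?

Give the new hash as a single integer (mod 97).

Answer: 16

Derivation:
val('h') = 8, val('f') = 6
Position k = 0, exponent = n-1-k = 4
B^4 mod M = 7^4 mod 97 = 73
Delta = (6 - 8) * 73 mod 97 = 48
New hash = (65 + 48) mod 97 = 16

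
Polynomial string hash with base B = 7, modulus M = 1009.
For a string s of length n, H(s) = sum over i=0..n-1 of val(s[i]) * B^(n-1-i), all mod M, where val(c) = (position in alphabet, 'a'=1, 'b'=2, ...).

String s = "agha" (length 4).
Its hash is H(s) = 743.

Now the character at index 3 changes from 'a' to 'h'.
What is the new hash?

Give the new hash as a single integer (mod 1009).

val('a') = 1, val('h') = 8
Position k = 3, exponent = n-1-k = 0
B^0 mod M = 7^0 mod 1009 = 1
Delta = (8 - 1) * 1 mod 1009 = 7
New hash = (743 + 7) mod 1009 = 750

Answer: 750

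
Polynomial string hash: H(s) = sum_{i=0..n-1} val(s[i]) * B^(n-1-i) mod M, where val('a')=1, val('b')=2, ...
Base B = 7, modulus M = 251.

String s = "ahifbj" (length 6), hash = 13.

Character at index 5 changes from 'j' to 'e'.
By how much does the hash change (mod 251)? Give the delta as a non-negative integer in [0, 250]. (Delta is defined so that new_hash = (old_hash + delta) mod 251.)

Delta formula: (val(new) - val(old)) * B^(n-1-k) mod M
  val('e') - val('j') = 5 - 10 = -5
  B^(n-1-k) = 7^0 mod 251 = 1
  Delta = -5 * 1 mod 251 = 246

Answer: 246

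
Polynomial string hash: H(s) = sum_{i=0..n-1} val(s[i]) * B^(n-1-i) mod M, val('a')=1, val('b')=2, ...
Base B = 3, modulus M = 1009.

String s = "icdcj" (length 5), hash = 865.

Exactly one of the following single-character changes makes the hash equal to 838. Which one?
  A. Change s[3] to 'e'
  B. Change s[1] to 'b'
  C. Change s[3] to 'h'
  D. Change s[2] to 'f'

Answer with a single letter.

Option A: s[3]='c'->'e', delta=(5-3)*3^1 mod 1009 = 6, hash=865+6 mod 1009 = 871
Option B: s[1]='c'->'b', delta=(2-3)*3^3 mod 1009 = 982, hash=865+982 mod 1009 = 838 <-- target
Option C: s[3]='c'->'h', delta=(8-3)*3^1 mod 1009 = 15, hash=865+15 mod 1009 = 880
Option D: s[2]='d'->'f', delta=(6-4)*3^2 mod 1009 = 18, hash=865+18 mod 1009 = 883

Answer: B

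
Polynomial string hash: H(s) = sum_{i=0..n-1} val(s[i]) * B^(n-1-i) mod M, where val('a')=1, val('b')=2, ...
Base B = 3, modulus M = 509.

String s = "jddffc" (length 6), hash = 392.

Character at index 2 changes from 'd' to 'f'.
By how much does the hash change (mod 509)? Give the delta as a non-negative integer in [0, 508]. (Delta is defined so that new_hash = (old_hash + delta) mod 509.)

Answer: 54

Derivation:
Delta formula: (val(new) - val(old)) * B^(n-1-k) mod M
  val('f') - val('d') = 6 - 4 = 2
  B^(n-1-k) = 3^3 mod 509 = 27
  Delta = 2 * 27 mod 509 = 54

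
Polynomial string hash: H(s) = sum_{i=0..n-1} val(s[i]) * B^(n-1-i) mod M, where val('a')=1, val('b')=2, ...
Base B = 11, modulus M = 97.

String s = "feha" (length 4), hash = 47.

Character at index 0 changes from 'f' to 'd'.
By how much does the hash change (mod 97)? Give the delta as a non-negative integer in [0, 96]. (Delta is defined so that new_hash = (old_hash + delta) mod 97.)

Delta formula: (val(new) - val(old)) * B^(n-1-k) mod M
  val('d') - val('f') = 4 - 6 = -2
  B^(n-1-k) = 11^3 mod 97 = 70
  Delta = -2 * 70 mod 97 = 54

Answer: 54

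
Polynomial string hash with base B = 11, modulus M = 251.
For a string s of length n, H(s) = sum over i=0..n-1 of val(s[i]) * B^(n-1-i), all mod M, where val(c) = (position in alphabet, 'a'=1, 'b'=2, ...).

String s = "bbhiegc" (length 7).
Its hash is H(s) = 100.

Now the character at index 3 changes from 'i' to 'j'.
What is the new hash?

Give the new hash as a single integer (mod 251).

Answer: 176

Derivation:
val('i') = 9, val('j') = 10
Position k = 3, exponent = n-1-k = 3
B^3 mod M = 11^3 mod 251 = 76
Delta = (10 - 9) * 76 mod 251 = 76
New hash = (100 + 76) mod 251 = 176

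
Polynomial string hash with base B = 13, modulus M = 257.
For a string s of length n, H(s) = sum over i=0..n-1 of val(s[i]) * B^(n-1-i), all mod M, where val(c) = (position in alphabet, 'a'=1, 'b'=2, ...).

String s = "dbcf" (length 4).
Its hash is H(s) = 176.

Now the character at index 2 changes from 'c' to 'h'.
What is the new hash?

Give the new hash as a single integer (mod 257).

val('c') = 3, val('h') = 8
Position k = 2, exponent = n-1-k = 1
B^1 mod M = 13^1 mod 257 = 13
Delta = (8 - 3) * 13 mod 257 = 65
New hash = (176 + 65) mod 257 = 241

Answer: 241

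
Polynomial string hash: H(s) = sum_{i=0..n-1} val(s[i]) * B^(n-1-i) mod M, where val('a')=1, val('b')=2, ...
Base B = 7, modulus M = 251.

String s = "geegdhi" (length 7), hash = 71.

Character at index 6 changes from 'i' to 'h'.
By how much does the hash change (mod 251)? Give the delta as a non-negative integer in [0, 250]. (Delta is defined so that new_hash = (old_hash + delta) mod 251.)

Delta formula: (val(new) - val(old)) * B^(n-1-k) mod M
  val('h') - val('i') = 8 - 9 = -1
  B^(n-1-k) = 7^0 mod 251 = 1
  Delta = -1 * 1 mod 251 = 250

Answer: 250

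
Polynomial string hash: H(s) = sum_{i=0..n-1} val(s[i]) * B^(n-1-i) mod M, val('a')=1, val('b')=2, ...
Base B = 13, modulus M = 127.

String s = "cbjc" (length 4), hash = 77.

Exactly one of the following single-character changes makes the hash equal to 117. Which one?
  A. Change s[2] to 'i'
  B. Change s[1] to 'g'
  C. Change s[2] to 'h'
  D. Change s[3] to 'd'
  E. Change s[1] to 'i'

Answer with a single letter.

Option A: s[2]='j'->'i', delta=(9-10)*13^1 mod 127 = 114, hash=77+114 mod 127 = 64
Option B: s[1]='b'->'g', delta=(7-2)*13^2 mod 127 = 83, hash=77+83 mod 127 = 33
Option C: s[2]='j'->'h', delta=(8-10)*13^1 mod 127 = 101, hash=77+101 mod 127 = 51
Option D: s[3]='c'->'d', delta=(4-3)*13^0 mod 127 = 1, hash=77+1 mod 127 = 78
Option E: s[1]='b'->'i', delta=(9-2)*13^2 mod 127 = 40, hash=77+40 mod 127 = 117 <-- target

Answer: E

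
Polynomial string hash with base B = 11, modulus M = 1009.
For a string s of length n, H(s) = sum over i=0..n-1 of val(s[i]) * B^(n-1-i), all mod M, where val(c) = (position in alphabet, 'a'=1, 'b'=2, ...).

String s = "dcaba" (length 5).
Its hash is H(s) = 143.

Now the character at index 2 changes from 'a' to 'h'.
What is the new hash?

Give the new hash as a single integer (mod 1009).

Answer: 990

Derivation:
val('a') = 1, val('h') = 8
Position k = 2, exponent = n-1-k = 2
B^2 mod M = 11^2 mod 1009 = 121
Delta = (8 - 1) * 121 mod 1009 = 847
New hash = (143 + 847) mod 1009 = 990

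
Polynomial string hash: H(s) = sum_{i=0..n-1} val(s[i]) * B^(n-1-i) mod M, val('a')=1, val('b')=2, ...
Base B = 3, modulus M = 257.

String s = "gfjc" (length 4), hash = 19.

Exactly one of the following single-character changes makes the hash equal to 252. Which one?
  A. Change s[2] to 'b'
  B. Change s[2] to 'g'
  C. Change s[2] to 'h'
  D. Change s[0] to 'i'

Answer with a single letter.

Answer: A

Derivation:
Option A: s[2]='j'->'b', delta=(2-10)*3^1 mod 257 = 233, hash=19+233 mod 257 = 252 <-- target
Option B: s[2]='j'->'g', delta=(7-10)*3^1 mod 257 = 248, hash=19+248 mod 257 = 10
Option C: s[2]='j'->'h', delta=(8-10)*3^1 mod 257 = 251, hash=19+251 mod 257 = 13
Option D: s[0]='g'->'i', delta=(9-7)*3^3 mod 257 = 54, hash=19+54 mod 257 = 73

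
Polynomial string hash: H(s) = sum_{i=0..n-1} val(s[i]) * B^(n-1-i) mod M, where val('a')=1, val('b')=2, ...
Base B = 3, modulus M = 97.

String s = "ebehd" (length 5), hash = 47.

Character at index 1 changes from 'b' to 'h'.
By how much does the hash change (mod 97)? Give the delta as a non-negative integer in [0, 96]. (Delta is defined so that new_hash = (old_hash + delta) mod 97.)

Delta formula: (val(new) - val(old)) * B^(n-1-k) mod M
  val('h') - val('b') = 8 - 2 = 6
  B^(n-1-k) = 3^3 mod 97 = 27
  Delta = 6 * 27 mod 97 = 65

Answer: 65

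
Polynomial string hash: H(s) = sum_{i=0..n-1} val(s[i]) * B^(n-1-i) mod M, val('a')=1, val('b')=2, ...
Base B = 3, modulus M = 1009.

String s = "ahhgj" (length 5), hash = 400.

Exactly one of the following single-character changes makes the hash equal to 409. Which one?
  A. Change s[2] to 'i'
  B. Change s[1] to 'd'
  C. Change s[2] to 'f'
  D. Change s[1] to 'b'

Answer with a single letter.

Answer: A

Derivation:
Option A: s[2]='h'->'i', delta=(9-8)*3^2 mod 1009 = 9, hash=400+9 mod 1009 = 409 <-- target
Option B: s[1]='h'->'d', delta=(4-8)*3^3 mod 1009 = 901, hash=400+901 mod 1009 = 292
Option C: s[2]='h'->'f', delta=(6-8)*3^2 mod 1009 = 991, hash=400+991 mod 1009 = 382
Option D: s[1]='h'->'b', delta=(2-8)*3^3 mod 1009 = 847, hash=400+847 mod 1009 = 238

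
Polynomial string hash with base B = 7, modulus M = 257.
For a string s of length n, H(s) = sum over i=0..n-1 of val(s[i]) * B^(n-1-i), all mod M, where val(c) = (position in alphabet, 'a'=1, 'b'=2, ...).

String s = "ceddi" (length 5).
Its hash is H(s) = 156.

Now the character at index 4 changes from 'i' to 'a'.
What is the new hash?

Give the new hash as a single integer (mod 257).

Answer: 148

Derivation:
val('i') = 9, val('a') = 1
Position k = 4, exponent = n-1-k = 0
B^0 mod M = 7^0 mod 257 = 1
Delta = (1 - 9) * 1 mod 257 = 249
New hash = (156 + 249) mod 257 = 148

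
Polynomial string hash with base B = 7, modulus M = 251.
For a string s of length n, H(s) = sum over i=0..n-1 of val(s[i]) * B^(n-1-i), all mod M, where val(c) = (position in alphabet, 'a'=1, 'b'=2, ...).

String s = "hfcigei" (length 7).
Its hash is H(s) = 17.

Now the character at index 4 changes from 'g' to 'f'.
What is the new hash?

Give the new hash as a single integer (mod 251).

val('g') = 7, val('f') = 6
Position k = 4, exponent = n-1-k = 2
B^2 mod M = 7^2 mod 251 = 49
Delta = (6 - 7) * 49 mod 251 = 202
New hash = (17 + 202) mod 251 = 219

Answer: 219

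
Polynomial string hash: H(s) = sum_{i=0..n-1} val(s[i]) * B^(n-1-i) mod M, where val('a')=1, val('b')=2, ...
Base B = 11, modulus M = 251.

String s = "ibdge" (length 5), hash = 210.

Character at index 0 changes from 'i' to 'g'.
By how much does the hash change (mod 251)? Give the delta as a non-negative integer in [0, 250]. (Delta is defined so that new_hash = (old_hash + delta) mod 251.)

Delta formula: (val(new) - val(old)) * B^(n-1-k) mod M
  val('g') - val('i') = 7 - 9 = -2
  B^(n-1-k) = 11^4 mod 251 = 83
  Delta = -2 * 83 mod 251 = 85

Answer: 85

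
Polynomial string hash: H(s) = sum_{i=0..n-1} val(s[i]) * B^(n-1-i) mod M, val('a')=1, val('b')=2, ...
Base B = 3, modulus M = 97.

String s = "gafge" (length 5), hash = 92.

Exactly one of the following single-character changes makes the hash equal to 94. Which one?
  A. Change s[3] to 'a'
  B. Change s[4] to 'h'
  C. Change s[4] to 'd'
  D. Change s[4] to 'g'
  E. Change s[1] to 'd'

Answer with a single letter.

Option A: s[3]='g'->'a', delta=(1-7)*3^1 mod 97 = 79, hash=92+79 mod 97 = 74
Option B: s[4]='e'->'h', delta=(8-5)*3^0 mod 97 = 3, hash=92+3 mod 97 = 95
Option C: s[4]='e'->'d', delta=(4-5)*3^0 mod 97 = 96, hash=92+96 mod 97 = 91
Option D: s[4]='e'->'g', delta=(7-5)*3^0 mod 97 = 2, hash=92+2 mod 97 = 94 <-- target
Option E: s[1]='a'->'d', delta=(4-1)*3^3 mod 97 = 81, hash=92+81 mod 97 = 76

Answer: D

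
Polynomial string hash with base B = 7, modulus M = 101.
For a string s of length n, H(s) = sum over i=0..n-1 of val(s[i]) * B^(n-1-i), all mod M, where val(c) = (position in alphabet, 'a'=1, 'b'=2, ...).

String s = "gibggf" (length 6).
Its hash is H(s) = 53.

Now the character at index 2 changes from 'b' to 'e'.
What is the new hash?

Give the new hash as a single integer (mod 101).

val('b') = 2, val('e') = 5
Position k = 2, exponent = n-1-k = 3
B^3 mod M = 7^3 mod 101 = 40
Delta = (5 - 2) * 40 mod 101 = 19
New hash = (53 + 19) mod 101 = 72

Answer: 72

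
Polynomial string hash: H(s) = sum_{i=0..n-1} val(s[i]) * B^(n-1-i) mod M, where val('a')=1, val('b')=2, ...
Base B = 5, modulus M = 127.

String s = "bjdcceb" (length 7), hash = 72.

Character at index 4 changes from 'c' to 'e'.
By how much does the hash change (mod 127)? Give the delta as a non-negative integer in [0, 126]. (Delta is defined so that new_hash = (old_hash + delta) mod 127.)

Answer: 50

Derivation:
Delta formula: (val(new) - val(old)) * B^(n-1-k) mod M
  val('e') - val('c') = 5 - 3 = 2
  B^(n-1-k) = 5^2 mod 127 = 25
  Delta = 2 * 25 mod 127 = 50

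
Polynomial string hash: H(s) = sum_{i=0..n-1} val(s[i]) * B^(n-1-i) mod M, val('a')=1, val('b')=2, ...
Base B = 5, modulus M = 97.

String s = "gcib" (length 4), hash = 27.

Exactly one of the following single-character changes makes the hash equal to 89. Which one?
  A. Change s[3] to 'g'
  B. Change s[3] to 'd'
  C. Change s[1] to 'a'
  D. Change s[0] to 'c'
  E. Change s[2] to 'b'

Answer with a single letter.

Answer: E

Derivation:
Option A: s[3]='b'->'g', delta=(7-2)*5^0 mod 97 = 5, hash=27+5 mod 97 = 32
Option B: s[3]='b'->'d', delta=(4-2)*5^0 mod 97 = 2, hash=27+2 mod 97 = 29
Option C: s[1]='c'->'a', delta=(1-3)*5^2 mod 97 = 47, hash=27+47 mod 97 = 74
Option D: s[0]='g'->'c', delta=(3-7)*5^3 mod 97 = 82, hash=27+82 mod 97 = 12
Option E: s[2]='i'->'b', delta=(2-9)*5^1 mod 97 = 62, hash=27+62 mod 97 = 89 <-- target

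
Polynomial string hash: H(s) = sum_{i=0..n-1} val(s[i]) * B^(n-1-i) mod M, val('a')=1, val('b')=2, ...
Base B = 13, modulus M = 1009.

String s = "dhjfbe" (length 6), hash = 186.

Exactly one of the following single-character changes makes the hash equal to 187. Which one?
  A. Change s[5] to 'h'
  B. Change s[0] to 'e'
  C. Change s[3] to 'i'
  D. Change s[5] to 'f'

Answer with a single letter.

Option A: s[5]='e'->'h', delta=(8-5)*13^0 mod 1009 = 3, hash=186+3 mod 1009 = 189
Option B: s[0]='d'->'e', delta=(5-4)*13^5 mod 1009 = 990, hash=186+990 mod 1009 = 167
Option C: s[3]='f'->'i', delta=(9-6)*13^2 mod 1009 = 507, hash=186+507 mod 1009 = 693
Option D: s[5]='e'->'f', delta=(6-5)*13^0 mod 1009 = 1, hash=186+1 mod 1009 = 187 <-- target

Answer: D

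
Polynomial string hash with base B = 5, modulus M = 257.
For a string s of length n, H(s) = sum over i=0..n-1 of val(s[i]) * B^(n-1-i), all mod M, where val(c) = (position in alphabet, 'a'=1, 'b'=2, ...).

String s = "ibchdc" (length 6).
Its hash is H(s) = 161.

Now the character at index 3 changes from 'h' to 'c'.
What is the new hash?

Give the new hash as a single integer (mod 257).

val('h') = 8, val('c') = 3
Position k = 3, exponent = n-1-k = 2
B^2 mod M = 5^2 mod 257 = 25
Delta = (3 - 8) * 25 mod 257 = 132
New hash = (161 + 132) mod 257 = 36

Answer: 36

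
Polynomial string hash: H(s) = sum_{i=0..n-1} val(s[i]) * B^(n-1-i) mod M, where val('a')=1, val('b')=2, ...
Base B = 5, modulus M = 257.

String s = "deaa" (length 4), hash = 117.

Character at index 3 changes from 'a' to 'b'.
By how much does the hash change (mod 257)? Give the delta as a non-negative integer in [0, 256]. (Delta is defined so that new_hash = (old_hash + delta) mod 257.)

Delta formula: (val(new) - val(old)) * B^(n-1-k) mod M
  val('b') - val('a') = 2 - 1 = 1
  B^(n-1-k) = 5^0 mod 257 = 1
  Delta = 1 * 1 mod 257 = 1

Answer: 1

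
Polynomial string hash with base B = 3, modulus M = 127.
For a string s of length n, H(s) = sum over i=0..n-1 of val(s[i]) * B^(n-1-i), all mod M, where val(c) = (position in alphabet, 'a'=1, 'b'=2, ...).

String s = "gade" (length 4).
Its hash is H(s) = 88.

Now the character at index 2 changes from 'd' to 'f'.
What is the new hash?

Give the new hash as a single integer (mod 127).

val('d') = 4, val('f') = 6
Position k = 2, exponent = n-1-k = 1
B^1 mod M = 3^1 mod 127 = 3
Delta = (6 - 4) * 3 mod 127 = 6
New hash = (88 + 6) mod 127 = 94

Answer: 94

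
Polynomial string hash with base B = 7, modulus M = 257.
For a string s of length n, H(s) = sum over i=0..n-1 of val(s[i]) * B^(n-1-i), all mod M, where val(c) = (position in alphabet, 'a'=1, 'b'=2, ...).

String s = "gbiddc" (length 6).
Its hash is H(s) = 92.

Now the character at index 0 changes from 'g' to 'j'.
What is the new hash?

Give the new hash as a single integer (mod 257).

val('g') = 7, val('j') = 10
Position k = 0, exponent = n-1-k = 5
B^5 mod M = 7^5 mod 257 = 102
Delta = (10 - 7) * 102 mod 257 = 49
New hash = (92 + 49) mod 257 = 141

Answer: 141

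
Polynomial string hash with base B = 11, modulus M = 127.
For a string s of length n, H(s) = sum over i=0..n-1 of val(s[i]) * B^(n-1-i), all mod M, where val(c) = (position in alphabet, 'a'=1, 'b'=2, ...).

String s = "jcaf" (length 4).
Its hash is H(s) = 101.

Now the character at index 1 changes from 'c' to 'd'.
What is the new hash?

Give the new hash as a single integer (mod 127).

Answer: 95

Derivation:
val('c') = 3, val('d') = 4
Position k = 1, exponent = n-1-k = 2
B^2 mod M = 11^2 mod 127 = 121
Delta = (4 - 3) * 121 mod 127 = 121
New hash = (101 + 121) mod 127 = 95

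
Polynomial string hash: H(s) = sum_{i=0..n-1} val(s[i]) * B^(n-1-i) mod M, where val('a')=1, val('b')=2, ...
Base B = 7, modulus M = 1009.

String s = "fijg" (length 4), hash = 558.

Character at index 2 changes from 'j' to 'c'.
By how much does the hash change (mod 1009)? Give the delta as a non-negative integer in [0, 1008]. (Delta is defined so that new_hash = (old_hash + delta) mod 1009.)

Answer: 960

Derivation:
Delta formula: (val(new) - val(old)) * B^(n-1-k) mod M
  val('c') - val('j') = 3 - 10 = -7
  B^(n-1-k) = 7^1 mod 1009 = 7
  Delta = -7 * 7 mod 1009 = 960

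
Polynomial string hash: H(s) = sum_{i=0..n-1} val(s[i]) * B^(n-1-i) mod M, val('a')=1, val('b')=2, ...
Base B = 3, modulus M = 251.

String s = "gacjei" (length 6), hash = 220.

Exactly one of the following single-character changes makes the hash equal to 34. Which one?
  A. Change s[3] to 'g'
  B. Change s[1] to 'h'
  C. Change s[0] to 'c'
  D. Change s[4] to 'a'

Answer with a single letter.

Option A: s[3]='j'->'g', delta=(7-10)*3^2 mod 251 = 224, hash=220+224 mod 251 = 193
Option B: s[1]='a'->'h', delta=(8-1)*3^4 mod 251 = 65, hash=220+65 mod 251 = 34 <-- target
Option C: s[0]='g'->'c', delta=(3-7)*3^5 mod 251 = 32, hash=220+32 mod 251 = 1
Option D: s[4]='e'->'a', delta=(1-5)*3^1 mod 251 = 239, hash=220+239 mod 251 = 208

Answer: B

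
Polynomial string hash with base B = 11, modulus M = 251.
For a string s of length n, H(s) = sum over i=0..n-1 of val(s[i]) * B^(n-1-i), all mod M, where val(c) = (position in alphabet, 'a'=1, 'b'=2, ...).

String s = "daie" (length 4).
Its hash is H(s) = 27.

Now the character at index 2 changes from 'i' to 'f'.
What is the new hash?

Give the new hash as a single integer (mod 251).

val('i') = 9, val('f') = 6
Position k = 2, exponent = n-1-k = 1
B^1 mod M = 11^1 mod 251 = 11
Delta = (6 - 9) * 11 mod 251 = 218
New hash = (27 + 218) mod 251 = 245

Answer: 245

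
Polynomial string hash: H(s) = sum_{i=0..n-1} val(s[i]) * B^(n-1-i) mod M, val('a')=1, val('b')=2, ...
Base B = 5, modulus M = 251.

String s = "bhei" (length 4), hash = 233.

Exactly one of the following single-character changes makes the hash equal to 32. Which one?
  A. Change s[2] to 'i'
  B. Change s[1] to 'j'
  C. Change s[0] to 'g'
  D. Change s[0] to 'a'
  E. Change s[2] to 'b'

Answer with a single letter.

Answer: B

Derivation:
Option A: s[2]='e'->'i', delta=(9-5)*5^1 mod 251 = 20, hash=233+20 mod 251 = 2
Option B: s[1]='h'->'j', delta=(10-8)*5^2 mod 251 = 50, hash=233+50 mod 251 = 32 <-- target
Option C: s[0]='b'->'g', delta=(7-2)*5^3 mod 251 = 123, hash=233+123 mod 251 = 105
Option D: s[0]='b'->'a', delta=(1-2)*5^3 mod 251 = 126, hash=233+126 mod 251 = 108
Option E: s[2]='e'->'b', delta=(2-5)*5^1 mod 251 = 236, hash=233+236 mod 251 = 218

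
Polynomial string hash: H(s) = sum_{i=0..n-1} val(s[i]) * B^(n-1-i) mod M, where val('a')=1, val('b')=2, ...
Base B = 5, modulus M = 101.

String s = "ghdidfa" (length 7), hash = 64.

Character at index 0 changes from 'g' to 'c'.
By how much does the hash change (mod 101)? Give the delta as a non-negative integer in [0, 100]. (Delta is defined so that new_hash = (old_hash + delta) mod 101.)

Answer: 19

Derivation:
Delta formula: (val(new) - val(old)) * B^(n-1-k) mod M
  val('c') - val('g') = 3 - 7 = -4
  B^(n-1-k) = 5^6 mod 101 = 71
  Delta = -4 * 71 mod 101 = 19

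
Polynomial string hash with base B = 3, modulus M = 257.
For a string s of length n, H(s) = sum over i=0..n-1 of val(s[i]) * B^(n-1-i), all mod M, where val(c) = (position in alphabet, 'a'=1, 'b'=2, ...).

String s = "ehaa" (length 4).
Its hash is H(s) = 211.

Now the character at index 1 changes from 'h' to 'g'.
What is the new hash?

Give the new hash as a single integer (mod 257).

Answer: 202

Derivation:
val('h') = 8, val('g') = 7
Position k = 1, exponent = n-1-k = 2
B^2 mod M = 3^2 mod 257 = 9
Delta = (7 - 8) * 9 mod 257 = 248
New hash = (211 + 248) mod 257 = 202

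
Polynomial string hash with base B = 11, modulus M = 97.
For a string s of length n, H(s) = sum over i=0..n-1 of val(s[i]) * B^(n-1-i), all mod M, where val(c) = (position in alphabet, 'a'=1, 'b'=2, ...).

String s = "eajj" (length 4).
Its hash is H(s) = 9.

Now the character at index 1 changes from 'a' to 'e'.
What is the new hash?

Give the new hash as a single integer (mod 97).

Answer: 8

Derivation:
val('a') = 1, val('e') = 5
Position k = 1, exponent = n-1-k = 2
B^2 mod M = 11^2 mod 97 = 24
Delta = (5 - 1) * 24 mod 97 = 96
New hash = (9 + 96) mod 97 = 8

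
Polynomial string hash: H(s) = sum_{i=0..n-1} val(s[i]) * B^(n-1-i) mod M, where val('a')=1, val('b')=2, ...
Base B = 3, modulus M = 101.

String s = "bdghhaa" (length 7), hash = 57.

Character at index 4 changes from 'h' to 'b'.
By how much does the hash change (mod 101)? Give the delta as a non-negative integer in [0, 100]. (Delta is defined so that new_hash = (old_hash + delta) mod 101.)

Delta formula: (val(new) - val(old)) * B^(n-1-k) mod M
  val('b') - val('h') = 2 - 8 = -6
  B^(n-1-k) = 3^2 mod 101 = 9
  Delta = -6 * 9 mod 101 = 47

Answer: 47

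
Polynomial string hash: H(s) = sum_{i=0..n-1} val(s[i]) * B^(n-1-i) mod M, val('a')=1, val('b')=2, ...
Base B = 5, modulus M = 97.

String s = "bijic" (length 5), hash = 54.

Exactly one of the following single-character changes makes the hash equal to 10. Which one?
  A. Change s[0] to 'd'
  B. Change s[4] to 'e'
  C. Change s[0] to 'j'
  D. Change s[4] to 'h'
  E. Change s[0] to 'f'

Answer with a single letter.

Answer: C

Derivation:
Option A: s[0]='b'->'d', delta=(4-2)*5^4 mod 97 = 86, hash=54+86 mod 97 = 43
Option B: s[4]='c'->'e', delta=(5-3)*5^0 mod 97 = 2, hash=54+2 mod 97 = 56
Option C: s[0]='b'->'j', delta=(10-2)*5^4 mod 97 = 53, hash=54+53 mod 97 = 10 <-- target
Option D: s[4]='c'->'h', delta=(8-3)*5^0 mod 97 = 5, hash=54+5 mod 97 = 59
Option E: s[0]='b'->'f', delta=(6-2)*5^4 mod 97 = 75, hash=54+75 mod 97 = 32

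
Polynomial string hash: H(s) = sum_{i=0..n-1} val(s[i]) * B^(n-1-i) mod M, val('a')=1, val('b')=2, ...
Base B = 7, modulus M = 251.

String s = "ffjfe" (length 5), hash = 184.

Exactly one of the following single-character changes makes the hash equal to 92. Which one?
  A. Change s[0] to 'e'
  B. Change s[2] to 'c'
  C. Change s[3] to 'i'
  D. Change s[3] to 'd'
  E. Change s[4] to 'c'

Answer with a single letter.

Answer: B

Derivation:
Option A: s[0]='f'->'e', delta=(5-6)*7^4 mod 251 = 109, hash=184+109 mod 251 = 42
Option B: s[2]='j'->'c', delta=(3-10)*7^2 mod 251 = 159, hash=184+159 mod 251 = 92 <-- target
Option C: s[3]='f'->'i', delta=(9-6)*7^1 mod 251 = 21, hash=184+21 mod 251 = 205
Option D: s[3]='f'->'d', delta=(4-6)*7^1 mod 251 = 237, hash=184+237 mod 251 = 170
Option E: s[4]='e'->'c', delta=(3-5)*7^0 mod 251 = 249, hash=184+249 mod 251 = 182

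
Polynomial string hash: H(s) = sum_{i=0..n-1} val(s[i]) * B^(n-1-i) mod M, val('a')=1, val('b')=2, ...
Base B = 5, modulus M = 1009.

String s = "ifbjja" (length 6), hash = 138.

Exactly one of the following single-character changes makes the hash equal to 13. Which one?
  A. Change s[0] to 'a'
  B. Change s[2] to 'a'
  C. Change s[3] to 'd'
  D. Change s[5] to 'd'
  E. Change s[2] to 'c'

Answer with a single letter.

Option A: s[0]='i'->'a', delta=(1-9)*5^5 mod 1009 = 225, hash=138+225 mod 1009 = 363
Option B: s[2]='b'->'a', delta=(1-2)*5^3 mod 1009 = 884, hash=138+884 mod 1009 = 13 <-- target
Option C: s[3]='j'->'d', delta=(4-10)*5^2 mod 1009 = 859, hash=138+859 mod 1009 = 997
Option D: s[5]='a'->'d', delta=(4-1)*5^0 mod 1009 = 3, hash=138+3 mod 1009 = 141
Option E: s[2]='b'->'c', delta=(3-2)*5^3 mod 1009 = 125, hash=138+125 mod 1009 = 263

Answer: B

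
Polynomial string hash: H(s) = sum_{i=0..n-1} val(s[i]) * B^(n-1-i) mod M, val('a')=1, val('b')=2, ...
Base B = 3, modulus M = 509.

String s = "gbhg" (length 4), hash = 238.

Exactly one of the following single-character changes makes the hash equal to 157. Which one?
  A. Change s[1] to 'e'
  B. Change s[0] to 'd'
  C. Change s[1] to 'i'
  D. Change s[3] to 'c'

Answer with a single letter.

Option A: s[1]='b'->'e', delta=(5-2)*3^2 mod 509 = 27, hash=238+27 mod 509 = 265
Option B: s[0]='g'->'d', delta=(4-7)*3^3 mod 509 = 428, hash=238+428 mod 509 = 157 <-- target
Option C: s[1]='b'->'i', delta=(9-2)*3^2 mod 509 = 63, hash=238+63 mod 509 = 301
Option D: s[3]='g'->'c', delta=(3-7)*3^0 mod 509 = 505, hash=238+505 mod 509 = 234

Answer: B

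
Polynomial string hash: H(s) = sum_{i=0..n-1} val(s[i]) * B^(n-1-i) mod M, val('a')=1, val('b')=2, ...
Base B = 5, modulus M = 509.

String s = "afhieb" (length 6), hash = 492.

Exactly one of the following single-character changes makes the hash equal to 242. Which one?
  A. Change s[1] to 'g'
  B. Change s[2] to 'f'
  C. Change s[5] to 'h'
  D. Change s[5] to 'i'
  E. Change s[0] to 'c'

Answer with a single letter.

Option A: s[1]='f'->'g', delta=(7-6)*5^4 mod 509 = 116, hash=492+116 mod 509 = 99
Option B: s[2]='h'->'f', delta=(6-8)*5^3 mod 509 = 259, hash=492+259 mod 509 = 242 <-- target
Option C: s[5]='b'->'h', delta=(8-2)*5^0 mod 509 = 6, hash=492+6 mod 509 = 498
Option D: s[5]='b'->'i', delta=(9-2)*5^0 mod 509 = 7, hash=492+7 mod 509 = 499
Option E: s[0]='a'->'c', delta=(3-1)*5^5 mod 509 = 142, hash=492+142 mod 509 = 125

Answer: B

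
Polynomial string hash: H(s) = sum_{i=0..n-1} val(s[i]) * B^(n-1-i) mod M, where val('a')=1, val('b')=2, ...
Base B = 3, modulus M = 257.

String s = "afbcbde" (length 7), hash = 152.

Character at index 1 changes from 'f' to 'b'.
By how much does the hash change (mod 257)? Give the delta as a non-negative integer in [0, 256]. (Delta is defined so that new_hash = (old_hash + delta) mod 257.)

Delta formula: (val(new) - val(old)) * B^(n-1-k) mod M
  val('b') - val('f') = 2 - 6 = -4
  B^(n-1-k) = 3^5 mod 257 = 243
  Delta = -4 * 243 mod 257 = 56

Answer: 56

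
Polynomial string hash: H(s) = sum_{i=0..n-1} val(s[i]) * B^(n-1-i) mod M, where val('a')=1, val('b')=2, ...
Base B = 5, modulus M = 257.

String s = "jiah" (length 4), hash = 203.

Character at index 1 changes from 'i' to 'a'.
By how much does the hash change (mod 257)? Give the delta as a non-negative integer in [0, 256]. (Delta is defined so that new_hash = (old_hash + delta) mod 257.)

Answer: 57

Derivation:
Delta formula: (val(new) - val(old)) * B^(n-1-k) mod M
  val('a') - val('i') = 1 - 9 = -8
  B^(n-1-k) = 5^2 mod 257 = 25
  Delta = -8 * 25 mod 257 = 57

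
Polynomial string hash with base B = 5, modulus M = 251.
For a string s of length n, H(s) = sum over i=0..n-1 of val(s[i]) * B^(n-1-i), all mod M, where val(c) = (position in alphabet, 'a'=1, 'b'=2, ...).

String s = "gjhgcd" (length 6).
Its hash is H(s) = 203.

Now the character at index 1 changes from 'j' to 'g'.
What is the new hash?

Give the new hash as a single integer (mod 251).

val('j') = 10, val('g') = 7
Position k = 1, exponent = n-1-k = 4
B^4 mod M = 5^4 mod 251 = 123
Delta = (7 - 10) * 123 mod 251 = 133
New hash = (203 + 133) mod 251 = 85

Answer: 85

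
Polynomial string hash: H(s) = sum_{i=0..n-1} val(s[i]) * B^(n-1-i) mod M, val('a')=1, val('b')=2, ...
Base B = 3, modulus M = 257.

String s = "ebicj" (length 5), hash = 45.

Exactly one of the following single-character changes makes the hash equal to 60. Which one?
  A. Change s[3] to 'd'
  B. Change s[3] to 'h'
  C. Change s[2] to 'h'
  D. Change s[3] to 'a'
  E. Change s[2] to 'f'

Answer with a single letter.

Option A: s[3]='c'->'d', delta=(4-3)*3^1 mod 257 = 3, hash=45+3 mod 257 = 48
Option B: s[3]='c'->'h', delta=(8-3)*3^1 mod 257 = 15, hash=45+15 mod 257 = 60 <-- target
Option C: s[2]='i'->'h', delta=(8-9)*3^2 mod 257 = 248, hash=45+248 mod 257 = 36
Option D: s[3]='c'->'a', delta=(1-3)*3^1 mod 257 = 251, hash=45+251 mod 257 = 39
Option E: s[2]='i'->'f', delta=(6-9)*3^2 mod 257 = 230, hash=45+230 mod 257 = 18

Answer: B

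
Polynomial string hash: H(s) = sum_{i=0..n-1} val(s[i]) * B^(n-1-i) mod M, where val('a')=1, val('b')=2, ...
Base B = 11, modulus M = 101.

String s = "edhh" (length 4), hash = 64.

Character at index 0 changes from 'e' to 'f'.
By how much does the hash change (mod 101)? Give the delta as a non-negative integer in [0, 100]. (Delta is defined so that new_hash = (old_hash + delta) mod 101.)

Delta formula: (val(new) - val(old)) * B^(n-1-k) mod M
  val('f') - val('e') = 6 - 5 = 1
  B^(n-1-k) = 11^3 mod 101 = 18
  Delta = 1 * 18 mod 101 = 18

Answer: 18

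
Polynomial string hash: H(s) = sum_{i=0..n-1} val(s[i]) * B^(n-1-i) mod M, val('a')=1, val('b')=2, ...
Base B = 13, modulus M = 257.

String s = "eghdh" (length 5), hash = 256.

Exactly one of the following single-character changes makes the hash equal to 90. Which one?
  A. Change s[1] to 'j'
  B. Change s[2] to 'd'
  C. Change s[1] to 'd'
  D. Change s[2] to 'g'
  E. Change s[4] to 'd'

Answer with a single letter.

Option A: s[1]='g'->'j', delta=(10-7)*13^3 mod 257 = 166, hash=256+166 mod 257 = 165
Option B: s[2]='h'->'d', delta=(4-8)*13^2 mod 257 = 95, hash=256+95 mod 257 = 94
Option C: s[1]='g'->'d', delta=(4-7)*13^3 mod 257 = 91, hash=256+91 mod 257 = 90 <-- target
Option D: s[2]='h'->'g', delta=(7-8)*13^2 mod 257 = 88, hash=256+88 mod 257 = 87
Option E: s[4]='h'->'d', delta=(4-8)*13^0 mod 257 = 253, hash=256+253 mod 257 = 252

Answer: C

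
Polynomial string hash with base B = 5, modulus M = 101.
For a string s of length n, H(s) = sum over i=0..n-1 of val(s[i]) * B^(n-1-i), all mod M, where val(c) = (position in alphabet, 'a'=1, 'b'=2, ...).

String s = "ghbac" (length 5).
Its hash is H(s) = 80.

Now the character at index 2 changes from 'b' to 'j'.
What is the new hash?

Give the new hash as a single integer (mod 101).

Answer: 78

Derivation:
val('b') = 2, val('j') = 10
Position k = 2, exponent = n-1-k = 2
B^2 mod M = 5^2 mod 101 = 25
Delta = (10 - 2) * 25 mod 101 = 99
New hash = (80 + 99) mod 101 = 78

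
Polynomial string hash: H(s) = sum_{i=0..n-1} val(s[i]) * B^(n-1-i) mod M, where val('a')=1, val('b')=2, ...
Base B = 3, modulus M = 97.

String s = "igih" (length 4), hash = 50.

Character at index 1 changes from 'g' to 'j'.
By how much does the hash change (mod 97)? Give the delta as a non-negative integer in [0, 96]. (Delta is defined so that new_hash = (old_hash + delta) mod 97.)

Delta formula: (val(new) - val(old)) * B^(n-1-k) mod M
  val('j') - val('g') = 10 - 7 = 3
  B^(n-1-k) = 3^2 mod 97 = 9
  Delta = 3 * 9 mod 97 = 27

Answer: 27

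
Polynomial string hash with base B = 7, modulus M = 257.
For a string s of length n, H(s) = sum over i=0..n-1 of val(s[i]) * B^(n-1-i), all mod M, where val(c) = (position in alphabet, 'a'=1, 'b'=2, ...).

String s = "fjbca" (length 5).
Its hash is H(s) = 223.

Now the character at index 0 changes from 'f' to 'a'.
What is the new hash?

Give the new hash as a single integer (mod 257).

Answer: 40

Derivation:
val('f') = 6, val('a') = 1
Position k = 0, exponent = n-1-k = 4
B^4 mod M = 7^4 mod 257 = 88
Delta = (1 - 6) * 88 mod 257 = 74
New hash = (223 + 74) mod 257 = 40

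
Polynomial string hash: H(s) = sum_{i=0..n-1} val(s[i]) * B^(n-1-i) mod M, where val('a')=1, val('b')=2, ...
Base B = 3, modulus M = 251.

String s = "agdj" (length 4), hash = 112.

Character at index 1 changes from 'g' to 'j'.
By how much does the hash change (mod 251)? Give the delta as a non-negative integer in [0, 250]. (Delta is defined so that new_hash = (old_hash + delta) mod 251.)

Answer: 27

Derivation:
Delta formula: (val(new) - val(old)) * B^(n-1-k) mod M
  val('j') - val('g') = 10 - 7 = 3
  B^(n-1-k) = 3^2 mod 251 = 9
  Delta = 3 * 9 mod 251 = 27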